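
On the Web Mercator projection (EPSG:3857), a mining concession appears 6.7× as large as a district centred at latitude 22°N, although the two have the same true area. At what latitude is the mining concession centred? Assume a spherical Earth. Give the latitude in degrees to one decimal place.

69.0°

On Mercator, (apparent₁)/(apparent₂) = sec²φ₁ / sec²φ₂ when true areas are equal.
cos²φ₂ / cos²φ₁ = 6.7  ⇒  cos φ₁ = cos 22° / √6.7 = 0.9272/2.588 = 0.3582.
φ₁ = arccos(0.3582) ≈ 69.0°.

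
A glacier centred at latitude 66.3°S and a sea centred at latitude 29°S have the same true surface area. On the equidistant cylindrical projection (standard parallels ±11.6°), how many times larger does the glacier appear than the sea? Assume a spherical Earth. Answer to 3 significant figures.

The equidistant cylindrical projection with φ₀ = 11.6° has h = 1 (meridians true) and k = cos φ₀ / cos φ along parallels.
Areal scale at 66.3°: h·k = 1.000 × 2.437 = 2.437.
Areal scale at 29°: h·k = 1.000 × 1.120 = 1.120.
Ratio = 2.437/1.120 ≈ 2.18.

2.18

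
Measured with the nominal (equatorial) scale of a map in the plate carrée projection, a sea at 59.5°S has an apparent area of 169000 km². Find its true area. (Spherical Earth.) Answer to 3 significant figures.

For the equirectangular projection with φ₀ = 0 (plate carrée), h = 1 along meridians and k = sec φ along parallels.
Areal scale = h·k = 1 × sec φ; at 59.5°, h = 1.000, k = 1.970, so h·k = 1.970.
True area = apparent / (areal scale) = 169000 / 1.970 ≈ 85800 km².

85800 km²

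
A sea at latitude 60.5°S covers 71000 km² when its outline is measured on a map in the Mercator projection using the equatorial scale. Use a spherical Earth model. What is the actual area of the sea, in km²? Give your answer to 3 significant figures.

17200 km²

For Mercator, h = k = sec φ (a conformal cylindrical projection has a single point scale, 1/cos φ).
Areal scale = k² = sec²φ = 1/cos²(60.5°) = 1/0.4924² = 4.124.
True area = apparent / (areal scale) = 71000 / 4.124 ≈ 17200 km².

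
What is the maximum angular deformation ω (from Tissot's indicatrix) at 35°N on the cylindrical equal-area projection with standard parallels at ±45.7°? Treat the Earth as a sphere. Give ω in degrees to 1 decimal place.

18.2°

For cylindrical equal-area with standard parallel φ₀, h = cos φ / cos φ₀ and k = cos φ₀ / cos φ, so h·k = 1.
At 35°: h = 1.173, k = 0.8526; principal scales a = 1.173, b = 0.8526.
sin(ω/2) = (a − b)/(a + b) = 0.3203/2.025 = 0.1581, so ω = 2 arcsin(0.1581) ≈ 18.2°.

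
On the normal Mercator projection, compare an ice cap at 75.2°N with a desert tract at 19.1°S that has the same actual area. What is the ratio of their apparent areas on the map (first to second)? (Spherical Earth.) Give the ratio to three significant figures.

13.7

Mercator areal scale is sec²φ.
At 75.2°: sec²(75.2°) = 1/0.2554² = 15.33.
At 19.1°: sec²(19.1°) = 1/0.9449² = 1.120.
Ratio = 15.33/1.120 = cos²(19.1°)/cos²(75.2°) ≈ 13.7.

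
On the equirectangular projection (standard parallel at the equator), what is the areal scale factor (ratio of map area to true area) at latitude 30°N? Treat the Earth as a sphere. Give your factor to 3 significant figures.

1.15

Plate carrée maps x = Rλ, y = Rφ. The meridian scale is h = 1 and the parallel scale is k = 1/cos φ = sec φ.
Areal scale = h·k = 1 × sec φ; at 30°, h = 1.000, k = 1.155, so h·k = 1.155.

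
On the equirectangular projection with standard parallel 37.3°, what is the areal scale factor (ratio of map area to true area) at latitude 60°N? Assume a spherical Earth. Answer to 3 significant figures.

1.59

The equidistant cylindrical projection with φ₀ = 37.3° has h = 1 (meridians true) and k = cos φ₀ / cos φ along parallels.
Areal scale = h·k = 1 × cos φ₀ / cos φ; at 60°, h = 1.000, k = 1.591, so h·k = 1.591.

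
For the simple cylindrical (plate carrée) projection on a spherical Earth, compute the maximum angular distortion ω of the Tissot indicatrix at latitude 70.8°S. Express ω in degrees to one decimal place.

60.7°

In the plate carrée (x = Rλ, y = Rφ), meridians are true-scale (h = 1) and parallels are stretched by k = sec φ.
At 70.8°: h = 1.000, k = 3.041; principal scales a = 3.041, b = 1.000.
sin(ω/2) = (a − b)/(a + b) = 2.041/4.041 = 0.5050, so ω = 2 arcsin(0.5050) ≈ 60.7°.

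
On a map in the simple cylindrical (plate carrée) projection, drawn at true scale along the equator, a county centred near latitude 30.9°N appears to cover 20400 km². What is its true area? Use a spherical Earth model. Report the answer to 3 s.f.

Plate carrée maps x = Rλ, y = Rφ. The meridian scale is h = 1 and the parallel scale is k = 1/cos φ = sec φ.
Areal scale = h·k = 1 × sec φ; at 30.9°, h = 1.000, k = 1.165, so h·k = 1.165.
True area = apparent / (areal scale) = 20400 / 1.165 ≈ 17500 km².

17500 km²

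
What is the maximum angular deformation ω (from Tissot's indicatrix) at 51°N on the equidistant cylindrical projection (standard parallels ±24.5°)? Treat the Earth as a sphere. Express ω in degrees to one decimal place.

With standard parallel φ₀ = 24.5°, the equirectangular projection gives x = Rλ cos φ₀, y = Rφ, so h = 1 and k = cos 24.5° / cos φ.
At 51°: h = 1.000, k = 1.446; principal scales a = 1.446, b = 1.000.
sin(ω/2) = (a − b)/(a + b) = 0.4459/2.446 = 0.1823, so ω = 2 arcsin(0.1823) ≈ 21.0°.

21.0°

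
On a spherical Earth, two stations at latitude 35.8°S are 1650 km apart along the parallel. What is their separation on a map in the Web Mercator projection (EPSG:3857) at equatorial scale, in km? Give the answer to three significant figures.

2030 km

Mercator is conformal, so the point scale is isotropic: h = k = sec φ = 1/cos φ.
Along the parallel, k = sec 35.8° = 1/0.8111 = 1.233.
Map distance = 1650 × 1.233 ≈ 2030 km.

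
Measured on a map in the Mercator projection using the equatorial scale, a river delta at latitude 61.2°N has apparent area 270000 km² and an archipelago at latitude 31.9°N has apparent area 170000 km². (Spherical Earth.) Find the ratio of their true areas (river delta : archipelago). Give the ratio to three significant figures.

0.511

On Mercator the areal scale is sec²φ, so true area = apparent × cos²φ.
True area of river delta: 270000 × cos²(61.2°) = 270000 × 0.2321 = 62660 km².
True area of archipelago: 170000 × cos²(31.9°) = 170000 × 0.7208 = 122500 km².
Ratio = 62660 / 122500 ≈ 0.511.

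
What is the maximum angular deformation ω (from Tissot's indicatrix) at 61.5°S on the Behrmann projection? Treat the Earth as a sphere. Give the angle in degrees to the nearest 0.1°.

64.6°

The Behrmann projection is cylindrical equal-area with φ₀ = 30°. Cylindrical equal-area (φ₀ = 30°): h = cos φ / cos 30° along meridians, k = cos 30° / cos φ along parallels; h·k = 1.
At 61.5°: h = 0.5510, k = 1.815; principal scales a = 1.815, b = 0.5510.
sin(ω/2) = (a − b)/(a + b) = 1.264/2.366 = 0.5342, so ω = 2 arcsin(0.5342) ≈ 64.6°.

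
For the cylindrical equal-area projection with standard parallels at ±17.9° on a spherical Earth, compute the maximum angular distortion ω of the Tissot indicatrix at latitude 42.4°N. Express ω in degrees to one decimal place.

28.8°

Cylindrical equal-area (φ₀ = 17.9°): h = cos φ / cos 17.9° along meridians, k = cos 17.9° / cos φ along parallels; h·k = 1.
At 42.4°: h = 0.7760, k = 1.289; principal scales a = 1.289, b = 0.7760.
sin(ω/2) = (a − b)/(a + b) = 0.5126/2.065 = 0.2483, so ω = 2 arcsin(0.2483) ≈ 28.8°.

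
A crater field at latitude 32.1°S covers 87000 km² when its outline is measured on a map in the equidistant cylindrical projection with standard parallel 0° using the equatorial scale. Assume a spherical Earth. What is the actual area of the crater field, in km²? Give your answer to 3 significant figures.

73700 km²

Plate carrée maps x = Rλ, y = Rφ. The meridian scale is h = 1 and the parallel scale is k = 1/cos φ = sec φ.
Areal scale = h·k = 1 × sec φ; at 32.1°, h = 1.000, k = 1.180, so h·k = 1.180.
True area = apparent / (areal scale) = 87000 / 1.180 ≈ 73700 km².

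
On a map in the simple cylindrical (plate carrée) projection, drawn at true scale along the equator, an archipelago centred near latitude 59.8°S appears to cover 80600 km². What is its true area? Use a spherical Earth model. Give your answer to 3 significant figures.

Plate carrée maps x = Rλ, y = Rφ. The meridian scale is h = 1 and the parallel scale is k = 1/cos φ = sec φ.
Areal scale = h·k = 1 × sec φ; at 59.8°, h = 1.000, k = 1.988, so h·k = 1.988.
True area = apparent / (areal scale) = 80600 / 1.988 ≈ 40500 km².

40500 km²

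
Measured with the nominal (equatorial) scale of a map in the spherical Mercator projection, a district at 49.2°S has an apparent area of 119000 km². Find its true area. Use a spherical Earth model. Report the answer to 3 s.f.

50800 km²

The Mercator projection is conformal; its linear scale factor is the same in every direction and equals sec φ = 1/cos φ.
Areal scale = k² = sec²φ = 1/cos²(49.2°) = 1/0.6534² = 2.342.
True area = apparent / (areal scale) = 119000 / 2.342 ≈ 50800 km².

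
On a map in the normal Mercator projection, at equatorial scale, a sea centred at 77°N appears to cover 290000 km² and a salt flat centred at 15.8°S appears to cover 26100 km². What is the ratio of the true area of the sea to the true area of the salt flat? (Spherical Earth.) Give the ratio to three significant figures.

Since Mercator area scale is 1/cos²φ, the true area equals the apparent area multiplied by cos²φ.
True area of sea: 290000 × cos²(77°) = 290000 × 0.05060 = 14670 km².
True area of salt flat: 26100 × cos²(15.8°) = 26100 × 0.9259 = 24170 km².
Ratio = 14670 / 24170 ≈ 0.607.

0.607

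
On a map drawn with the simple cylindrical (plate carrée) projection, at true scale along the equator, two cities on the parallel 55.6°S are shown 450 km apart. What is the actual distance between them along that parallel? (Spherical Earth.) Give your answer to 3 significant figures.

254 km

In the plate carrée (x = Rλ, y = Rφ), meridians are true-scale (h = 1) and parallels are stretched by k = sec φ.
Along the parallel at 55.6°, map distances are exaggerated by k = sec 55.6° = 1.770.
True distance = 450 / 1.770 = 450 × cos 55.6° ≈ 254 km.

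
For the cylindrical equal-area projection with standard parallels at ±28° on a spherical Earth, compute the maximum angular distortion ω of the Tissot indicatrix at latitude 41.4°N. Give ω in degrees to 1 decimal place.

A cylindrical equal-area projection with standard parallel φ₀ has meridian scale h = cos φ / cos φ₀ and parallel scale k = cos φ₀ / cos φ (so areas are preserved, h·k = 1).
At 41.4°: h = 0.8496, k = 1.177; principal scales a = 1.177, b = 0.8496.
sin(ω/2) = (a − b)/(a + b) = 0.3275/2.027 = 0.1616, so ω = 2 arcsin(0.1616) ≈ 18.6°.

18.6°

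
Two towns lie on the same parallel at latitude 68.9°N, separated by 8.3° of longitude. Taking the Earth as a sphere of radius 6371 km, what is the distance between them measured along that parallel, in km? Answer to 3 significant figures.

332 km

Arc length along a parallel = R cos φ · Δλ (with Δλ in radians).
= 6371 × cos 68.9° × (8.3° × π/180) = 6371 × 0.3600 × 0.1449 ≈ 332 km.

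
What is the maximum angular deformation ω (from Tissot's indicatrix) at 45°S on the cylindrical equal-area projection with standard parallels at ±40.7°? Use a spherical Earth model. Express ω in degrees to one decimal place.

8.0°

A cylindrical equal-area projection with standard parallel φ₀ has meridian scale h = cos φ / cos φ₀ and parallel scale k = cos φ₀ / cos φ (so areas are preserved, h·k = 1).
At 45°: h = 0.9327, k = 1.072; principal scales a = 1.072, b = 0.9327.
sin(ω/2) = (a − b)/(a + b) = 0.1395/2.005 = 0.06957, so ω = 2 arcsin(0.06957) ≈ 8.0°.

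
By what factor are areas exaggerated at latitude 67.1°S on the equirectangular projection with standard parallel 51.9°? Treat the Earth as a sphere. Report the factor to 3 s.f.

1.59

The equidistant cylindrical projection with φ₀ = 51.9° has h = 1 (meridians true) and k = cos φ₀ / cos φ along parallels.
Areal scale = h·k = 1 × cos φ₀ / cos φ; at 67.1°, h = 1.000, k = 1.586, so h·k = 1.586.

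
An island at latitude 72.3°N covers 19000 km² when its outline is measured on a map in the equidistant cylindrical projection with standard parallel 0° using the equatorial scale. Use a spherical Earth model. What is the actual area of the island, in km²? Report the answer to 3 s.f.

For the equirectangular projection with φ₀ = 0 (plate carrée), h = 1 along meridians and k = sec φ along parallels.
Areal scale = h·k = 1 × sec φ; at 72.3°, h = 1.000, k = 3.289, so h·k = 3.289.
True area = apparent / (areal scale) = 19000 / 3.289 ≈ 5780 km².

5780 km²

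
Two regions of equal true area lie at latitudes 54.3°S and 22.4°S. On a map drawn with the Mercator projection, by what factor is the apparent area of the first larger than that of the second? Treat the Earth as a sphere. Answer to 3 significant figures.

2.51

Mercator is conformal with k = sec φ, so areal scale = k² = sec²φ.
At 54.3°: sec²(54.3°) = 1/0.5835² = 2.937.
At 22.4°: sec²(22.4°) = 1/0.9245² = 1.170.
Ratio = 2.937/1.170 = cos²(22.4°)/cos²(54.3°) ≈ 2.51.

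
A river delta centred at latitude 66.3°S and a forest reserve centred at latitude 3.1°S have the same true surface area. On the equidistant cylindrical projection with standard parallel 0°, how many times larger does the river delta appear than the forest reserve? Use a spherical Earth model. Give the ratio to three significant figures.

For the equirectangular projection with φ₀ = 0 (plate carrée), h = 1 along meridians and k = sec φ along parallels.
Areal scale at 66.3°: h·k = 1.000 × 2.488 = 2.488.
Areal scale at 3.1°: h·k = 1.000 × 1.001 = 1.001.
Ratio = 2.488/1.001 ≈ 2.48.

2.48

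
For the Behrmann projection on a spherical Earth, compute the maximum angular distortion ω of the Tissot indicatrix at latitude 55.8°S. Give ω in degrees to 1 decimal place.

48.1°

The Behrmann projection is cylindrical equal-area with φ₀ = 30°. For cylindrical equal-area with standard parallel φ₀, h = cos φ / cos φ₀ and k = cos φ₀ / cos φ, so h·k = 1.
At 55.8°: h = 0.6490, k = 1.541; principal scales a = 1.541, b = 0.6490.
sin(ω/2) = (a − b)/(a + b) = 0.8917/2.190 = 0.4072, so ω = 2 arcsin(0.4072) ≈ 48.1°.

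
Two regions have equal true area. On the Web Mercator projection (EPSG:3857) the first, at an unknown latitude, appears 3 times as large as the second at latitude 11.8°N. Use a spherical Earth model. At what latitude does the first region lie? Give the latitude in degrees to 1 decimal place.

For equal true areas on Mercator, apparent areas scale as sec²φ, so the ratio is cos²φ₂ / cos²φ₁.
cos²φ₂ / cos²φ₁ = 3  ⇒  cos φ₁ = cos 11.8° / √3 = 0.9789/1.732 = 0.5651.
φ₁ = arccos(0.5651) ≈ 55.6°.

55.6°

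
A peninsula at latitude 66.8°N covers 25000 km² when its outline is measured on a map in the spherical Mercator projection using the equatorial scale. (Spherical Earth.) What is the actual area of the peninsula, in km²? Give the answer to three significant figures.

3880 km²

Mercator is conformal, so the point scale is isotropic: h = k = sec φ = 1/cos φ.
Areal scale = k² = sec²φ = 1/cos²(66.8°) = 1/0.3939² = 6.444.
True area = apparent / (areal scale) = 25000 / 6.444 ≈ 3880 km².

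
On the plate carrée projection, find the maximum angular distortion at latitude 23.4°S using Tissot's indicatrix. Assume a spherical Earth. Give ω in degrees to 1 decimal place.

4.9°

In the plate carrée (x = Rλ, y = Rφ), meridians are true-scale (h = 1) and parallels are stretched by k = sec φ.
At 23.4°: h = 1.000, k = 1.090; principal scales a = 1.090, b = 1.000.
sin(ω/2) = (a − b)/(a + b) = 0.08962/2.090 = 0.04289, so ω = 2 arcsin(0.04289) ≈ 4.9°.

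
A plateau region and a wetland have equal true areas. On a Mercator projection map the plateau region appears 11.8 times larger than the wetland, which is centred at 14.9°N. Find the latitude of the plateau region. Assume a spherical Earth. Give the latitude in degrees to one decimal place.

73.7°

On Mercator, (apparent₁)/(apparent₂) = sec²φ₁ / sec²φ₂ when true areas are equal.
cos²φ₂ / cos²φ₁ = 11.8  ⇒  cos φ₁ = cos 14.9° / √11.8 = 0.9664/3.435 = 0.2813.
φ₁ = arccos(0.2813) ≈ 73.7°.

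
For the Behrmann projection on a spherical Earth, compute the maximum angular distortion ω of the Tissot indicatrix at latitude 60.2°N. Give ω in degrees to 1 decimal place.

60.6°

The Behrmann projection is cylindrical equal-area with φ₀ = 30°. For cylindrical equal-area with standard parallel φ₀, h = cos φ / cos φ₀ and k = cos φ₀ / cos φ, so h·k = 1.
At 60.2°: h = 0.5739, k = 1.743; principal scales a = 1.743, b = 0.5739.
sin(ω/2) = (a − b)/(a + b) = 1.169/2.316 = 0.5045, so ω = 2 arcsin(0.5045) ≈ 60.6°.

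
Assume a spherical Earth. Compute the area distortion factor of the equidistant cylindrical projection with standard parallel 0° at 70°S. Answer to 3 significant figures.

In the plate carrée (x = Rλ, y = Rφ), meridians are true-scale (h = 1) and parallels are stretched by k = sec φ.
Areal scale = h·k = 1 × sec φ; at 70°, h = 1.000, k = 2.924, so h·k = 2.924.

2.92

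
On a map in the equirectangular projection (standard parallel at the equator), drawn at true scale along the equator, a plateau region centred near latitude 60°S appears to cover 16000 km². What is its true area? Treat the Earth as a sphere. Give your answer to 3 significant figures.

For the equirectangular projection with φ₀ = 0 (plate carrée), h = 1 along meridians and k = sec φ along parallels.
Areal scale = h·k = 1 × sec φ; at 60°, h = 1.000, k = 2.000, so h·k = 2.000.
True area = apparent / (areal scale) = 16000 / 2.000 ≈ 8000 km².

8000 km²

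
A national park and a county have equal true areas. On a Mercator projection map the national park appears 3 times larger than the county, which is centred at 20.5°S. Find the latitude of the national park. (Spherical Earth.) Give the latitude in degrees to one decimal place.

On Mercator, (apparent₁)/(apparent₂) = sec²φ₁ / sec²φ₂ when true areas are equal.
cos²φ₂ / cos²φ₁ = 3  ⇒  cos φ₁ = cos 20.5° / √3 = 0.9367/1.732 = 0.5408.
φ₁ = arccos(0.5408) ≈ 57.3°.

57.3°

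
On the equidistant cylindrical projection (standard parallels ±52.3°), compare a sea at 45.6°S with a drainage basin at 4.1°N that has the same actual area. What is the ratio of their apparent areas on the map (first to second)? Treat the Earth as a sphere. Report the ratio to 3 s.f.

With standard parallel φ₀ = 52.3°, the equirectangular projection gives x = Rλ cos φ₀, y = Rφ, so h = 1 and k = cos 52.3° / cos φ.
Areal scale at 45.6°: h·k = 1.000 × 0.8740 = 0.8740.
Areal scale at 4.1°: h·k = 1.000 × 0.6131 = 0.6131.
Ratio = 0.8740/0.6131 ≈ 1.43.

1.43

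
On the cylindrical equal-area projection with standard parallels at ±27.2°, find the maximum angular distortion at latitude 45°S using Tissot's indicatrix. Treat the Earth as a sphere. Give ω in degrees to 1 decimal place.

26.1°

Cylindrical equal-area (φ₀ = 27.2°): h = cos φ / cos 27.2° along meridians, k = cos 27.2° / cos φ along parallels; h·k = 1.
At 45°: h = 0.7950, k = 1.258; principal scales a = 1.258, b = 0.7950.
sin(ω/2) = (a − b)/(a + b) = 0.4628/2.053 = 0.2254, so ω = 2 arcsin(0.2254) ≈ 26.1°.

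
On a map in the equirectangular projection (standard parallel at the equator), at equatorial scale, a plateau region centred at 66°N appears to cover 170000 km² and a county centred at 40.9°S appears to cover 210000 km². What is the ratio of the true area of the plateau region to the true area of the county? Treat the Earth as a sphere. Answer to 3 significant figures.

0.436

Plate carrée has h = 1 and k = sec φ, giving areal scale sec φ; true area = (apparent area) · cos φ.
True area of plateau region: 170000 × cos(66°) = 170000 × 0.4067 = 69150 km².
True area of county: 210000 × cos(40.9°) = 210000 × 0.7559 = 158700 km².
Ratio = 69150 / 158700 ≈ 0.436.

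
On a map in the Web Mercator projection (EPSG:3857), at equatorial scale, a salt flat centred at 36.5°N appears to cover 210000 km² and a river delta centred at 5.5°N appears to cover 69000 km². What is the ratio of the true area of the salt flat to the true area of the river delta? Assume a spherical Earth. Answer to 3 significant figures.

1.98

Mercator's areal exaggeration is sec²φ; hence true area = (apparent area) · cos²φ.
True area of salt flat: 210000 × cos²(36.5°) = 210000 × 0.6462 = 135700 km².
True area of river delta: 69000 × cos²(5.5°) = 69000 × 0.9908 = 68370 km².
Ratio = 135700 / 68370 ≈ 1.98.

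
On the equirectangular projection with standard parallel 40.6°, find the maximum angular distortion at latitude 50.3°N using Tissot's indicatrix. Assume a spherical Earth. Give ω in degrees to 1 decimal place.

With standard parallel φ₀ = 40.6°, the equirectangular projection gives x = Rλ cos φ₀, y = Rφ, so h = 1 and k = cos 40.6° / cos φ.
At 50.3°: h = 1.000, k = 1.189; principal scales a = 1.189, b = 1.000.
sin(ω/2) = (a − b)/(a + b) = 0.1886/2.189 = 0.08619, so ω = 2 arcsin(0.08619) ≈ 9.9°.

9.9°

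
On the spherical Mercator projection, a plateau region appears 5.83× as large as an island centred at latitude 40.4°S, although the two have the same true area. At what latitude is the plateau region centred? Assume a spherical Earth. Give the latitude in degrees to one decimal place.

71.6°

For equal true areas on Mercator, apparent areas scale as sec²φ, so the ratio is cos²φ₂ / cos²φ₁.
cos²φ₂ / cos²φ₁ = 5.83  ⇒  cos φ₁ = cos 40.4° / √5.83 = 0.7615/2.415 = 0.3154.
φ₁ = arccos(0.3154) ≈ 71.6°.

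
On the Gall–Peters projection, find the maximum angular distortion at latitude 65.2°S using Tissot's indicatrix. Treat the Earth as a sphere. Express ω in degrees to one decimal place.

Gall–Peters is a cylindrical equal-area projection with standard parallels at ±45°. For cylindrical equal-area with standard parallel φ₀, h = cos φ / cos φ₀ and k = cos φ₀ / cos φ, so h·k = 1.
At 65.2°: h = 0.5932, k = 1.686; principal scales a = 1.686, b = 0.5932.
sin(ω/2) = (a − b)/(a + b) = 1.093/2.279 = 0.4794, so ω = 2 arcsin(0.4794) ≈ 57.3°.

57.3°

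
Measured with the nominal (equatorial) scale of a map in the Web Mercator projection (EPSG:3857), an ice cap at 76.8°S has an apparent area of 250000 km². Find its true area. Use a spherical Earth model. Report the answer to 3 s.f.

Mercator is conformal, so the point scale is isotropic: h = k = sec φ = 1/cos φ.
Areal scale = k² = sec²φ = 1/cos²(76.8°) = 1/0.2284² = 19.18.
True area = apparent / (areal scale) = 250000 / 19.18 ≈ 13000 km².

13000 km²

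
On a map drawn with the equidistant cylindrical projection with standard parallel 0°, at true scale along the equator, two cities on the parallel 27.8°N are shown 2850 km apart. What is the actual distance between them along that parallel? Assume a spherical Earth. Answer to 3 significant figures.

2520 km

For the equirectangular projection with φ₀ = 0 (plate carrée), h = 1 along meridians and k = sec φ along parallels.
Along the parallel at 27.8°, map distances are exaggerated by k = sec 27.8° = 1.130.
True distance = 2850 / 1.130 = 2850 × cos 27.8° ≈ 2520 km.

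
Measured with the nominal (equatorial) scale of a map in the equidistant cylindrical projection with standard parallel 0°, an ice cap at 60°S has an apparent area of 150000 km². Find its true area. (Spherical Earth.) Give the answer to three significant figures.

Plate carrée maps x = Rλ, y = Rφ. The meridian scale is h = 1 and the parallel scale is k = 1/cos φ = sec φ.
Areal scale = h·k = 1 × sec φ; at 60°, h = 1.000, k = 2.000, so h·k = 2.000.
True area = apparent / (areal scale) = 150000 / 2.000 ≈ 75000 km².

75000 km²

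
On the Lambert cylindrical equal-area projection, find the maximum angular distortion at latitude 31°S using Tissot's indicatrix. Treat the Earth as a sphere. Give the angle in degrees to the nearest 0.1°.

The Lambert cylindrical equal-area projection is the cylindrical equal-area projection with its standard parallel at the equator (φ₀ = 0). Cylindrical equal-area (φ₀ = 0°): h = cos φ / cos 0° along meridians, k = cos 0° / cos φ along parallels; h·k = 1.
At 31°: h = 0.8572, k = 1.167; principal scales a = 1.167, b = 0.8572.
sin(ω/2) = (a − b)/(a + b) = 0.3095/2.024 = 0.1529, so ω = 2 arcsin(0.1529) ≈ 17.6°.

17.6°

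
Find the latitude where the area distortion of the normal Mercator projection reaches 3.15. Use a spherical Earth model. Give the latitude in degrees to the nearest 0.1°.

Mercator areal scale is sec²φ.
sec²φ = 3.15  ⇒  cos²φ = 0.3175  ⇒  cos φ = 0.5634.
φ = arccos(0.5634) ≈ 55.7°.

55.7°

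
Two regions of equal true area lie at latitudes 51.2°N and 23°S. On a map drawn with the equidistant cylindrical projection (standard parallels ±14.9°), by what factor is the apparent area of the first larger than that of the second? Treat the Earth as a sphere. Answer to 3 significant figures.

1.47

With standard parallel φ₀ = 14.9°, the equirectangular projection gives x = Rλ cos φ₀, y = Rφ, so h = 1 and k = cos 14.9° / cos φ.
Areal scale at 51.2°: h·k = 1.000 × 1.542 = 1.542.
Areal scale at 23°: h·k = 1.000 × 1.050 = 1.050.
Ratio = 1.542/1.050 ≈ 1.47.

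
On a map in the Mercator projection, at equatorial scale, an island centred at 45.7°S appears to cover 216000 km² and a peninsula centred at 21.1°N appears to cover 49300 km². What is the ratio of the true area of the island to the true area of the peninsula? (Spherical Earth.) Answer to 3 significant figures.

2.46

Since Mercator area scale is 1/cos²φ, the true area equals the apparent area multiplied by cos²φ.
True area of island: 216000 × cos²(45.7°) = 216000 × 0.4878 = 105400 km².
True area of peninsula: 49300 × cos²(21.1°) = 49300 × 0.8704 = 42910 km².
Ratio = 105400 / 42910 ≈ 2.46.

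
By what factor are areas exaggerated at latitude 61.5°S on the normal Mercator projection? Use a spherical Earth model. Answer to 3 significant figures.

4.39

For Mercator, h = k = sec φ (a conformal cylindrical projection has a single point scale, 1/cos φ).
Areal scale = k² = sec²φ = 1/cos²(61.5°) = 1/0.4772² = 4.392.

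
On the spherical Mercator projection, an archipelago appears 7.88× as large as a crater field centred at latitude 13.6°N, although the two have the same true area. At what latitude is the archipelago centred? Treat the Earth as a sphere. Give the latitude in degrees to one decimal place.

69.7°

Mercator areal scale is sec²φ, so apparent-area ratio = sec²φ₁ / sec²φ₂ = cos²φ₂ / cos²φ₁.
cos²φ₂ / cos²φ₁ = 7.88  ⇒  cos φ₁ = cos 13.6° / √7.88 = 0.9720/2.807 = 0.3462.
φ₁ = arccos(0.3462) ≈ 69.7°.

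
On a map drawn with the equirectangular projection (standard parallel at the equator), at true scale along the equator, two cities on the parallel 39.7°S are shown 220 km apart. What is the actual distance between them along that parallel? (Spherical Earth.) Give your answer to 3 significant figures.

For the equirectangular projection with φ₀ = 0 (plate carrée), h = 1 along meridians and k = sec φ along parallels.
Along the parallel at 39.7°, map distances are exaggerated by k = sec 39.7° = 1.300.
True distance = 220 / 1.300 = 220 × cos 39.7° ≈ 169 km.

169 km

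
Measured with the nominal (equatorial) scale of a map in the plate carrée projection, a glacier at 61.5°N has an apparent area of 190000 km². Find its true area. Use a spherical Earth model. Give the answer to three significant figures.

Plate carrée maps x = Rλ, y = Rφ. The meridian scale is h = 1 and the parallel scale is k = 1/cos φ = sec φ.
Areal scale = h·k = 1 × sec φ; at 61.5°, h = 1.000, k = 2.096, so h·k = 2.096.
True area = apparent / (areal scale) = 190000 / 2.096 ≈ 90700 km².

90700 km²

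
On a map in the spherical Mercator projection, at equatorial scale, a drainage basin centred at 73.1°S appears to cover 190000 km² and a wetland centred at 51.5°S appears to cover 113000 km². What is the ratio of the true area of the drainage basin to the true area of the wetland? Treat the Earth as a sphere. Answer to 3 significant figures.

0.367

On Mercator the areal scale is sec²φ, so true area = apparent × cos²φ.
True area of drainage basin: 190000 × cos²(73.1°) = 190000 × 0.08451 = 16060 km².
True area of wetland: 113000 × cos²(51.5°) = 113000 × 0.3875 = 43790 km².
Ratio = 16060 / 43790 ≈ 0.367.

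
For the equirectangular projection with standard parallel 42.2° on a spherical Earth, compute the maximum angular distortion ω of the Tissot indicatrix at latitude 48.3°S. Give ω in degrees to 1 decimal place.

In the equirectangular projection with standard parallel φ₀ = 42.2° (x = Rλ cos φ₀, y = Rφ), meridians are true-scale (h = 1) and the parallel scale is k = cos φ₀ / cos φ.
At 48.3°: h = 1.000, k = 1.114; principal scales a = 1.114, b = 1.000.
sin(ω/2) = (a − b)/(a + b) = 0.1136/2.114 = 0.05375, so ω = 2 arcsin(0.05375) ≈ 6.2°.

6.2°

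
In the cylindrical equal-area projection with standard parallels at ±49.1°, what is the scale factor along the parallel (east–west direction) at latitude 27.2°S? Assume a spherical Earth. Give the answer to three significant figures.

0.736

For cylindrical equal-area with standard parallel φ₀, h = cos φ / cos φ₀ and k = cos φ₀ / cos φ, so h·k = 1.
k = cos 49.1° / cos 27.2° = 0.6547/0.8894 = 0.7361.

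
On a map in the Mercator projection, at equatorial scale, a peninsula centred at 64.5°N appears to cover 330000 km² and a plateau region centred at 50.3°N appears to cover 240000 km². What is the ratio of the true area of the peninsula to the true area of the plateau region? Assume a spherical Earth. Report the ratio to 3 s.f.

0.625

Mercator's areal exaggeration is sec²φ; hence true area = (apparent area) · cos²φ.
True area of peninsula: 330000 × cos²(64.5°) = 330000 × 0.1853 = 61160 km².
True area of plateau region: 240000 × cos²(50.3°) = 240000 × 0.4080 = 97930 km².
Ratio = 61160 / 97930 ≈ 0.625.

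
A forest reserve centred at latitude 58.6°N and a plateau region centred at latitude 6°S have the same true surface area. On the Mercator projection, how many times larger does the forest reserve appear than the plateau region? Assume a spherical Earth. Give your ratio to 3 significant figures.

Mercator is conformal with k = sec φ, so areal scale = k² = sec²φ.
At 58.6°: sec²(58.6°) = 1/0.5210² = 3.684.
At 6°: sec²(6°) = 1/0.9945² = 1.011.
Ratio = 3.684/1.011 = cos²(6°)/cos²(58.6°) ≈ 3.64.

3.64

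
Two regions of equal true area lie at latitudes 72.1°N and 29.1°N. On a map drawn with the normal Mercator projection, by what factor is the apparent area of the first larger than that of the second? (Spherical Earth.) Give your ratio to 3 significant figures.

8.08

On Mercator, area is exaggerated by sec²φ = 1/cos²φ.
At 72.1°: sec²(72.1°) = 1/0.3074² = 10.59.
At 29.1°: sec²(29.1°) = 1/0.8738² = 1.310.
Ratio = 10.59/1.310 = cos²(29.1°)/cos²(72.1°) ≈ 8.08.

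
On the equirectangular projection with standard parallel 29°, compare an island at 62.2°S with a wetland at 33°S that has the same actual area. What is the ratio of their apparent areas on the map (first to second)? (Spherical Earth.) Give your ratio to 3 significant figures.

In the equirectangular projection with standard parallel φ₀ = 29° (x = Rλ cos φ₀, y = Rφ), meridians are true-scale (h = 1) and the parallel scale is k = cos φ₀ / cos φ.
Areal scale at 62.2°: h·k = 1.000 × 1.875 = 1.875.
Areal scale at 33°: h·k = 1.000 × 1.043 = 1.043.
Ratio = 1.875/1.043 ≈ 1.80.

1.80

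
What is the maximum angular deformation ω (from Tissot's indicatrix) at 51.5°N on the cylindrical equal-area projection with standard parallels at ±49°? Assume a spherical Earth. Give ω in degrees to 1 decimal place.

Cylindrical equal-area (φ₀ = 49°): h = cos φ / cos 49° along meridians, k = cos 49° / cos φ along parallels; h·k = 1.
At 51.5°: h = 0.9489, k = 1.054; principal scales a = 1.054, b = 0.9489.
sin(ω/2) = (a − b)/(a + b) = 0.1050/2.003 = 0.05244, so ω = 2 arcsin(0.05244) ≈ 6.0°.

6.0°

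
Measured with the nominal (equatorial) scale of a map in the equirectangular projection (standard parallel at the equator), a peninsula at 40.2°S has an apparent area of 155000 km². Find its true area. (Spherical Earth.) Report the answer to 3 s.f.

118000 km²

In the plate carrée (x = Rλ, y = Rφ), meridians are true-scale (h = 1) and parallels are stretched by k = sec φ.
Areal scale = h·k = 1 × sec φ; at 40.2°, h = 1.000, k = 1.309, so h·k = 1.309.
True area = apparent / (areal scale) = 155000 / 1.309 ≈ 118000 km².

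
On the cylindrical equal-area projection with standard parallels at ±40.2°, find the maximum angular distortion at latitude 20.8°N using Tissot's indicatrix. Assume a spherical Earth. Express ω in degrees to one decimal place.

23.0°

A cylindrical equal-area projection with standard parallel φ₀ has meridian scale h = cos φ / cos φ₀ and parallel scale k = cos φ₀ / cos φ (so areas are preserved, h·k = 1).
At 20.8°: h = 1.224, k = 0.8170; principal scales a = 1.224, b = 0.8170.
sin(ω/2) = (a − b)/(a + b) = 0.4069/2.041 = 0.1994, so ω = 2 arcsin(0.1994) ≈ 23.0°.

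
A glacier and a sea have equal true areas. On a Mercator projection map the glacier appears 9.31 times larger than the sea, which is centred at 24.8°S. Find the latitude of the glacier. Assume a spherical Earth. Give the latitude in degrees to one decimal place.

On Mercator, (apparent₁)/(apparent₂) = sec²φ₁ / sec²φ₂ when true areas are equal.
cos²φ₂ / cos²φ₁ = 9.31  ⇒  cos φ₁ = cos 24.8° / √9.31 = 0.9078/3.051 = 0.2975.
φ₁ = arccos(0.2975) ≈ 72.7°.

72.7°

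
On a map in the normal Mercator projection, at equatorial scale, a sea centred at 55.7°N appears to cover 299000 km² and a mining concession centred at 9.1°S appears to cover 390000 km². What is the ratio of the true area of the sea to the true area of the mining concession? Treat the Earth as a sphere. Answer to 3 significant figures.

On Mercator the areal scale is sec²φ, so true area = apparent × cos²φ.
True area of sea: 299000 × cos²(55.7°) = 299000 × 0.3176 = 94950 km².
True area of mining concession: 390000 × cos²(9.1°) = 390000 × 0.9750 = 380200 km².
Ratio = 94950 / 380200 ≈ 0.250.

0.250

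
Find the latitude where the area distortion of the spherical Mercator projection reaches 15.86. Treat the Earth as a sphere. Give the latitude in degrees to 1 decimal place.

Mercator areal scale is sec²φ.
sec²φ = 15.86  ⇒  cos²φ = 0.06305  ⇒  cos φ = 0.2511.
φ = arccos(0.2511) ≈ 75.5°.

75.5°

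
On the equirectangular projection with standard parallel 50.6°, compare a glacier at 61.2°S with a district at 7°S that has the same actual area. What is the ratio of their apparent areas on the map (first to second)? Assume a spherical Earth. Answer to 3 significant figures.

With standard parallel φ₀ = 50.6°, the equirectangular projection gives x = Rλ cos φ₀, y = Rφ, so h = 1 and k = cos 50.6° / cos φ.
Areal scale at 61.2°: h·k = 1.000 × 1.318 = 1.318.
Areal scale at 7°: h·k = 1.000 × 0.6395 = 0.6395.
Ratio = 1.318/0.6395 ≈ 2.06.

2.06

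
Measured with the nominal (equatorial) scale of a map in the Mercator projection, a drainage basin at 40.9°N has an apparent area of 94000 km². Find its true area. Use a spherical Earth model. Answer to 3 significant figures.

53700 km²

Mercator is conformal, so the point scale is isotropic: h = k = sec φ = 1/cos φ.
Areal scale = k² = sec²φ = 1/cos²(40.9°) = 1/0.7559² = 1.750.
True area = apparent / (areal scale) = 94000 / 1.750 ≈ 53700 km².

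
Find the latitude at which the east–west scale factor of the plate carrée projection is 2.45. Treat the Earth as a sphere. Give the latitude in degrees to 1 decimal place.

Plate carrée: h = 1, k = sec φ along parallels.
sec φ = 2.45  ⇒  cos φ = 0.4082  ⇒  φ ≈ 65.9°.

65.9°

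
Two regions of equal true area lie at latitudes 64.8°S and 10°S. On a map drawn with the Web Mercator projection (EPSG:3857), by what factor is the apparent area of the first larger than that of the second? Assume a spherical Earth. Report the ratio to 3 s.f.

Mercator is conformal with k = sec φ, so areal scale = k² = sec²φ.
At 64.8°: sec²(64.8°) = 1/0.4258² = 5.516.
At 10°: sec²(10°) = 1/0.9848² = 1.031.
Ratio = 5.516/1.031 = cos²(10°)/cos²(64.8°) ≈ 5.35.

5.35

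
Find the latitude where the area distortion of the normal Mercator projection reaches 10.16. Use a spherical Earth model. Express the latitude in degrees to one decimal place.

71.7°

Mercator areal scale is sec²φ.
sec²φ = 10.16  ⇒  cos²φ = 0.09843  ⇒  cos φ = 0.3137.
φ = arccos(0.3137) ≈ 71.7°.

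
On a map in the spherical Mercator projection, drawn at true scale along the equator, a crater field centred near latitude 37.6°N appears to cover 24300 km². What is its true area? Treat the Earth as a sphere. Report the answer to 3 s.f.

The Mercator projection is conformal; its linear scale factor is the same in every direction and equals sec φ = 1/cos φ.
Areal scale = k² = sec²φ = 1/cos²(37.6°) = 1/0.7923² = 1.593.
True area = apparent / (areal scale) = 24300 / 1.593 ≈ 15300 km².

15300 km²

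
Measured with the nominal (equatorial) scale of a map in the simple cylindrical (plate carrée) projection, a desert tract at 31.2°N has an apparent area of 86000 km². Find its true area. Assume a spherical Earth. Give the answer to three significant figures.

For the equirectangular projection with φ₀ = 0 (plate carrée), h = 1 along meridians and k = sec φ along parallels.
Areal scale = h·k = 1 × sec φ; at 31.2°, h = 1.000, k = 1.169, so h·k = 1.169.
True area = apparent / (areal scale) = 86000 / 1.169 ≈ 73600 km².

73600 km²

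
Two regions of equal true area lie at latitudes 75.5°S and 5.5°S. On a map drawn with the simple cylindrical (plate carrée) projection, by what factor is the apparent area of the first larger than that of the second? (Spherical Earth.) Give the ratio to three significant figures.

In the plate carrée (x = Rλ, y = Rφ), meridians are true-scale (h = 1) and parallels are stretched by k = sec φ.
Areal scale at 75.5°: h·k = 1.000 × 3.994 = 3.994.
Areal scale at 5.5°: h·k = 1.000 × 1.005 = 1.005.
Ratio = 3.994/1.005 ≈ 3.98.

3.98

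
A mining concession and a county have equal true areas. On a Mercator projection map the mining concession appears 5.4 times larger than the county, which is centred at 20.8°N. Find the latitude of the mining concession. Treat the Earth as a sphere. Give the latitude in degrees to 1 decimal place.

66.3°

For equal true areas on Mercator, apparent areas scale as sec²φ, so the ratio is cos²φ₂ / cos²φ₁.
cos²φ₂ / cos²φ₁ = 5.4  ⇒  cos φ₁ = cos 20.8° / √5.4 = 0.9348/2.324 = 0.4023.
φ₁ = arccos(0.4023) ≈ 66.3°.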